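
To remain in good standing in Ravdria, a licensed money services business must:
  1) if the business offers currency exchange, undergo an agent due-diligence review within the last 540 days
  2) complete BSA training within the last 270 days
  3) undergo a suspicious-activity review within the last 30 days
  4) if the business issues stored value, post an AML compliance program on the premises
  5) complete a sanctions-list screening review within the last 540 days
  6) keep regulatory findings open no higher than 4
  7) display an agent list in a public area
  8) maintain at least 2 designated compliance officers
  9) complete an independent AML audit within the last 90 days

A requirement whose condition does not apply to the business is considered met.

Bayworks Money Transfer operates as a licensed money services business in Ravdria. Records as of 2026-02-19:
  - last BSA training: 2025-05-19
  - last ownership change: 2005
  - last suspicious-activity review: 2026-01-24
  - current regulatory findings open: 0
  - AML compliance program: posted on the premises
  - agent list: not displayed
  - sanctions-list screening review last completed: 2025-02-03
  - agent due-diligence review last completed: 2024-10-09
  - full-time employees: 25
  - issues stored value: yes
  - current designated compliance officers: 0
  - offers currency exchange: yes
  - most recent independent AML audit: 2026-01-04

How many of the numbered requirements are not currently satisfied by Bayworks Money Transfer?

1. condition 'offers currency exchange' holds; agent due-diligence review 498 days ago vs limit 540 → met
2. BSA training 276 days ago vs limit 270 → not met
3. suspicious-activity review 26 days ago vs limit 30 → met
4. condition 'issues stored value' holds; AML compliance program present → met
5. sanctions-list screening review 381 days ago vs limit 540 → met
6. regulatory findings open 0 ≤ 4 → met
7. agent list absent → not met
8. designated compliance officers 0 < 2 → not met
9. independent AML audit 46 days ago vs limit 90 → met
Not met: 3 of 9

3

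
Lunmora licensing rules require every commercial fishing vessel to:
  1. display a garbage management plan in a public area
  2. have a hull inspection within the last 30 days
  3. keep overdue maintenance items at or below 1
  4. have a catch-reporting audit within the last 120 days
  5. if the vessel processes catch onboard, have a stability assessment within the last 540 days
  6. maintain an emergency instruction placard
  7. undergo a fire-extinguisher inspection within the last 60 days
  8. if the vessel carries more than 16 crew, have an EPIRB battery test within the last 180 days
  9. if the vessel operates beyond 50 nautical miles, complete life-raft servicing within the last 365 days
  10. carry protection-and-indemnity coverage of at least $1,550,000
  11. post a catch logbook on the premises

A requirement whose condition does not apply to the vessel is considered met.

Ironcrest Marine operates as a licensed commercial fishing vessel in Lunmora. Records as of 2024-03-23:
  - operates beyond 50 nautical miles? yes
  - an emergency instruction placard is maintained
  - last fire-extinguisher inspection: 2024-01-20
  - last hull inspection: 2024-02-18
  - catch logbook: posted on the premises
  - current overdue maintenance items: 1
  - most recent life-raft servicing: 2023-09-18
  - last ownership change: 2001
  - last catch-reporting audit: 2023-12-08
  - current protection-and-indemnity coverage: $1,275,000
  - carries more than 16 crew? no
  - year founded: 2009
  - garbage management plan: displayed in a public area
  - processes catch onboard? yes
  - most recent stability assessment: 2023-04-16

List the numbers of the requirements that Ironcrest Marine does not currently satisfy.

2, 7, 10

1. garbage management plan present → met
2. hull inspection 34 days ago vs limit 30 → not met
3. overdue maintenance items 1 ≤ 1 → met
4. catch-reporting audit 106 days ago vs limit 120 → met
5. condition 'processes catch onboard' holds; stability assessment 342 days ago vs limit 540 → met
6. emergency instruction placard present → met
7. fire-extinguisher inspection 63 days ago vs limit 60 → not met
8. condition 'carries more than 16 crew' does not hold → requirement n/a → met
9. condition 'operates beyond 50 nautical miles' holds; life-raft servicing 187 days ago vs limit 365 → met
10. protection-and-indemnity coverage $1,275,000 < $1,550,000 → not met
11. catch logbook present → met
Not met: 2, 7, 10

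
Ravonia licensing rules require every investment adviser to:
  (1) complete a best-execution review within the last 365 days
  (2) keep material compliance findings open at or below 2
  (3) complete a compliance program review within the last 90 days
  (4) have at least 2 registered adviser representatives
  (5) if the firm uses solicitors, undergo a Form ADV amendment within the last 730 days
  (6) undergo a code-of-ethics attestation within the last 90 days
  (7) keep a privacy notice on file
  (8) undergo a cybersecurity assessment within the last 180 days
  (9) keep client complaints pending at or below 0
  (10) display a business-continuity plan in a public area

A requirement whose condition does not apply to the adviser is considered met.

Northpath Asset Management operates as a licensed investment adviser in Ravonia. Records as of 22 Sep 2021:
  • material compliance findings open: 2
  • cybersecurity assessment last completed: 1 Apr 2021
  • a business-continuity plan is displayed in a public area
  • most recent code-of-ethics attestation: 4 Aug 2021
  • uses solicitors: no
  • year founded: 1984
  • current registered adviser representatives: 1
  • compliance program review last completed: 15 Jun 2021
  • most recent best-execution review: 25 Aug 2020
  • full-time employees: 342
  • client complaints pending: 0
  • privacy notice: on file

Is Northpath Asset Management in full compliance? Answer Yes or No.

No

1. best-execution review 393 days ago vs limit 365 → not met
2. material compliance findings open 2 ≤ 2 → met
3. compliance program review 99 days ago vs limit 90 → not met
4. registered adviser representatives 1 < 2 → not met
5. condition 'uses solicitors' does not hold → requirement n/a → met
6. code-of-ethics attestation 49 days ago vs limit 90 → met
7. privacy notice present → met
8. cybersecurity assessment 174 days ago vs limit 180 → met
9. client complaints pending 0 ≤ 0 → met
10. business-continuity plan present → met
Not met: 1, 3, 4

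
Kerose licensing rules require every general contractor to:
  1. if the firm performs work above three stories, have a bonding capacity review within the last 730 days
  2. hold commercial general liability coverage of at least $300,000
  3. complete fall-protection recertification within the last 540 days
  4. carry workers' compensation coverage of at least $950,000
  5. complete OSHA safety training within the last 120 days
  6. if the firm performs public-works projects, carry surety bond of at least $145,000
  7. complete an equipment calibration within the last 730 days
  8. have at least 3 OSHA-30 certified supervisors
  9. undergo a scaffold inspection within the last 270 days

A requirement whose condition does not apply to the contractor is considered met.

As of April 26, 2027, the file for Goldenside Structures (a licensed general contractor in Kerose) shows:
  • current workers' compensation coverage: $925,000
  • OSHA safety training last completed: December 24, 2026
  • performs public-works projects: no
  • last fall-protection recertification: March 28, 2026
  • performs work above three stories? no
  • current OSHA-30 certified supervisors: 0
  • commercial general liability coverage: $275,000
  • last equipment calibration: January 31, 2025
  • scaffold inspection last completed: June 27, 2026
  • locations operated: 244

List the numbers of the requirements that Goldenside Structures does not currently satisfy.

2, 4, 5, 7, 8, 9

1. condition 'performs work above three stories' does not hold → requirement n/a → met
2. commercial general liability coverage $275,000 < $300,000 → not met
3. fall-protection recertification 394 days ago vs limit 540 → met
4. workers' compensation coverage $925,000 < $950,000 → not met
5. OSHA safety training 123 days ago vs limit 120 → not met
6. condition 'performs public-works projects' does not hold → requirement n/a → met
7. equipment calibration 815 days ago vs limit 730 → not met
8. OSHA-30 certified supervisors 0 < 3 → not met
9. scaffold inspection 303 days ago vs limit 270 → not met
Not met: 2, 4, 5, 7, 8, 9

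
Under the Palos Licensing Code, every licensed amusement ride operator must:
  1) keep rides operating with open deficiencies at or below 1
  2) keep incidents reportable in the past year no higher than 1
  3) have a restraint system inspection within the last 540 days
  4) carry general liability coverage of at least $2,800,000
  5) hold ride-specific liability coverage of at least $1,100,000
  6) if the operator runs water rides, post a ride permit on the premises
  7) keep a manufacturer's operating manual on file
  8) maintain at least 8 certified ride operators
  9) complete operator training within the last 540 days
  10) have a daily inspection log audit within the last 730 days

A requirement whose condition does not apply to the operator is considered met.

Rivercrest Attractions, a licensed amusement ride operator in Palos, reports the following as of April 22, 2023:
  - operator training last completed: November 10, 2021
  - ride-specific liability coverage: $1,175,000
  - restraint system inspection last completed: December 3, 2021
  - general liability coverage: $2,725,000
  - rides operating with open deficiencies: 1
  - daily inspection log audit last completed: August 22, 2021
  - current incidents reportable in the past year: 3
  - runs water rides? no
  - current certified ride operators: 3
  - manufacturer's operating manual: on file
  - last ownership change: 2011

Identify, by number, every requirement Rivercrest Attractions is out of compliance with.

2, 4, 8

1. rides operating with open deficiencies 1 ≤ 1 → met
2. incidents reportable in the past year 3 > 1 → not met
3. restraint system inspection 505 days ago vs limit 540 → met
4. general liability coverage $2,725,000 < $2,800,000 → not met
5. ride-specific liability coverage $1,175,000 ≥ $1,100,000 → met
6. condition 'runs water rides' does not hold → requirement n/a → met
7. manufacturer's operating manual present → met
8. certified ride operators 3 < 8 → not met
9. operator training 528 days ago vs limit 540 → met
10. daily inspection log audit 608 days ago vs limit 730 → met
Not met: 2, 4, 8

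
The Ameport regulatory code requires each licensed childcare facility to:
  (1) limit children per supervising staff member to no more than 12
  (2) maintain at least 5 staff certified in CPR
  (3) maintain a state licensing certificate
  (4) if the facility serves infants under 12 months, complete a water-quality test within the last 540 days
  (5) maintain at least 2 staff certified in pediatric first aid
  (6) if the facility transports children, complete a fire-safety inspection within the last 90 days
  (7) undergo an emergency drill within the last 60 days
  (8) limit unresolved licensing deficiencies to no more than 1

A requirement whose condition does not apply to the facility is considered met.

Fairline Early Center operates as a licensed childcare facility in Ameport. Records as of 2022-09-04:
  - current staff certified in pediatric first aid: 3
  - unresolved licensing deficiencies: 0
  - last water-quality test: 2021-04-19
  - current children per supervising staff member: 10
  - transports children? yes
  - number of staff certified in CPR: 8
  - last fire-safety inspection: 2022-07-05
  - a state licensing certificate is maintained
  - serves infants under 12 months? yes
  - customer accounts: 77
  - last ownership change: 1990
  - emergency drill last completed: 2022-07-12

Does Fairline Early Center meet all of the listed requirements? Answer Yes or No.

Yes

1. children per supervising staff member 10 ≤ 12 → met
2. staff certified in CPR 8 ≥ 5 → met
3. state licensing certificate present → met
4. condition 'serves infants under 12 months' holds; water-quality test 503 days ago vs limit 540 → met
5. staff certified in pediatric first aid 3 ≥ 2 → met
6. condition 'transports children' holds; fire-safety inspection 61 days ago vs limit 90 → met
7. emergency drill 54 days ago vs limit 60 → met
8. unresolved licensing deficiencies 0 ≤ 1 → met
All met.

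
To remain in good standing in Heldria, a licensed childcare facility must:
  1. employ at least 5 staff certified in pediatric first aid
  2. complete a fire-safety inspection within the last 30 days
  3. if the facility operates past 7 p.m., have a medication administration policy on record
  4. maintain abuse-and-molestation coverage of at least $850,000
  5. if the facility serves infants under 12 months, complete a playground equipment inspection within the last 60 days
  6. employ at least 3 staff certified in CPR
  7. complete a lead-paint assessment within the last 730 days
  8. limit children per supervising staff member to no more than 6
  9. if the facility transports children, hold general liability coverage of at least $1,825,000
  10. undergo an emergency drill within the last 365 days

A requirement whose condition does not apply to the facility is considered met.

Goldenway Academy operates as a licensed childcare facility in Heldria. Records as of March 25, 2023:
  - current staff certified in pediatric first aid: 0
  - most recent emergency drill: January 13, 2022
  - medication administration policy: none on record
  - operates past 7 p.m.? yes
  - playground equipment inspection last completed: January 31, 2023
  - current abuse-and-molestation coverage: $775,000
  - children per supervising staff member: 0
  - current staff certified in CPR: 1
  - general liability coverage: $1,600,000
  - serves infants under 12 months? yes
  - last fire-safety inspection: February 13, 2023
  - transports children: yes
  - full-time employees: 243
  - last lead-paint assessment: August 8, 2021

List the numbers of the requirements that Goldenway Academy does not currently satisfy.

1, 2, 3, 4, 6, 9, 10

1. staff certified in pediatric first aid 0 < 5 → not met
2. fire-safety inspection 40 days ago vs limit 30 → not met
3. condition 'operates past 7 p.m.' holds; medication administration policy absent → not met
4. abuse-and-molestation coverage $775,000 < $850,000 → not met
5. condition 'serves infants under 12 months' holds; playground equipment inspection 53 days ago vs limit 60 → met
6. staff certified in CPR 1 < 3 → not met
7. lead-paint assessment 594 days ago vs limit 730 → met
8. children per supervising staff member 0 ≤ 6 → met
9. condition 'transports children' holds; general liability coverage $1,600,000 < $1,825,000 → not met
10. emergency drill 436 days ago vs limit 365 → not met
Not met: 1, 2, 3, 4, 6, 9, 10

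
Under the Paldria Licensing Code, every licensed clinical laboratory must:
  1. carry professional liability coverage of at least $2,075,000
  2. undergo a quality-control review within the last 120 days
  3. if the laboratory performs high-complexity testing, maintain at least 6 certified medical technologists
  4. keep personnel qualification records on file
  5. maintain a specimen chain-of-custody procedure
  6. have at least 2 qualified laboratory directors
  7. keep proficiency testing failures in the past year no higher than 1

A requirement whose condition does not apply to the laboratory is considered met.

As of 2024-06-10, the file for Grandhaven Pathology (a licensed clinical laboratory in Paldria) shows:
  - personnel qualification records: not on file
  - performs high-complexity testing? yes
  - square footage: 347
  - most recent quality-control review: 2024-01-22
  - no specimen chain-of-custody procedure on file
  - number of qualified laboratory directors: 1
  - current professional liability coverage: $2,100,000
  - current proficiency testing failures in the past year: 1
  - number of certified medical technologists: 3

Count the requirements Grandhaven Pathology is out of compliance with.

5

1. professional liability coverage $2,100,000 ≥ $2,075,000 → met
2. quality-control review 140 days ago vs limit 120 → not met
3. condition 'performs high-complexity testing' holds; certified medical technologists 3 < 6 → not met
4. personnel qualification records absent → not met
5. specimen chain-of-custody procedure absent → not met
6. qualified laboratory directors 1 < 2 → not met
7. proficiency testing failures in the past year 1 ≤ 1 → met
Not met: 5 of 7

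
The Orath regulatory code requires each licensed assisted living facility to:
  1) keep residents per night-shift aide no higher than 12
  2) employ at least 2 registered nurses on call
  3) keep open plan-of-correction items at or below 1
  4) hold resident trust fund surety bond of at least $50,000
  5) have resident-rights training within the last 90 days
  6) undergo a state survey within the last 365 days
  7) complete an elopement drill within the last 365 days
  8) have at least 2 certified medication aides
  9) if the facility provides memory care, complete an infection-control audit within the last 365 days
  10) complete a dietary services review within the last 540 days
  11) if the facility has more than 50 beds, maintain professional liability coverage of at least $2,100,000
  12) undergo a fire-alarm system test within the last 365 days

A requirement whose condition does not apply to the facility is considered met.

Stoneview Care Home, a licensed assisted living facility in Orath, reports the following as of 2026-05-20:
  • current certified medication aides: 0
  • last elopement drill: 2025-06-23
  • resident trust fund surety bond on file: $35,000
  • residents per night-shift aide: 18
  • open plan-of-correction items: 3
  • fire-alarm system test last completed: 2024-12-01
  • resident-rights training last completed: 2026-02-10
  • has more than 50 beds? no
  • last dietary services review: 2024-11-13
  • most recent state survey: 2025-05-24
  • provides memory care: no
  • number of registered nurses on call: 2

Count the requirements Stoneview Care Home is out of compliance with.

1. residents per night-shift aide 18 > 12 → not met
2. registered nurses on call 2 ≥ 2 → met
3. open plan-of-correction items 3 > 1 → not met
4. resident trust fund surety bond $35,000 < $50,000 → not met
5. resident-rights training 99 days ago vs limit 90 → not met
6. state survey 361 days ago vs limit 365 → met
7. elopement drill 331 days ago vs limit 365 → met
8. certified medication aides 0 < 2 → not met
9. condition 'provides memory care' does not hold → requirement n/a → met
10. dietary services review 553 days ago vs limit 540 → not met
11. condition 'has more than 50 beds' does not hold → requirement n/a → met
12. fire-alarm system test 535 days ago vs limit 365 → not met
Not met: 7 of 12

7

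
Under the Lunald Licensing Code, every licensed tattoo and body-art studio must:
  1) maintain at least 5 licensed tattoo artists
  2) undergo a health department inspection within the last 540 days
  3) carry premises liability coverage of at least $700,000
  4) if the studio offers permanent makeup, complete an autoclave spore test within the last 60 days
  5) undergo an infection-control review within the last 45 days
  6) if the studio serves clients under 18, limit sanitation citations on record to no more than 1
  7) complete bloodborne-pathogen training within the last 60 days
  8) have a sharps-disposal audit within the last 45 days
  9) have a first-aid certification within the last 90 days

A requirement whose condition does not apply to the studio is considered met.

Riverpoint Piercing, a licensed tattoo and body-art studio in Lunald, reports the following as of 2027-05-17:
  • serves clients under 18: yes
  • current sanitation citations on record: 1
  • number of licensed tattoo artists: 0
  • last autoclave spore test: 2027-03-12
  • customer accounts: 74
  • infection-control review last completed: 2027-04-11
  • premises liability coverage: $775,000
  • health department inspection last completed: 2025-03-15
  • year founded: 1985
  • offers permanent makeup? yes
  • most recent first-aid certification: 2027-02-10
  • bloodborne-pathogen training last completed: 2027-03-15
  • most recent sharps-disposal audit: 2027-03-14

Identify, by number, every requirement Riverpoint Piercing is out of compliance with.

1. licensed tattoo artists 0 < 5 → not met
2. health department inspection 793 days ago vs limit 540 → not met
3. premises liability coverage $775,000 ≥ $700,000 → met
4. condition 'offers permanent makeup' holds; autoclave spore test 66 days ago vs limit 60 → not met
5. infection-control review 36 days ago vs limit 45 → met
6. condition 'serves clients under 18' holds; sanitation citations on record 1 ≤ 1 → met
7. bloodborne-pathogen training 63 days ago vs limit 60 → not met
8. sharps-disposal audit 64 days ago vs limit 45 → not met
9. first-aid certification 96 days ago vs limit 90 → not met
Not met: 1, 2, 4, 7, 8, 9

1, 2, 4, 7, 8, 9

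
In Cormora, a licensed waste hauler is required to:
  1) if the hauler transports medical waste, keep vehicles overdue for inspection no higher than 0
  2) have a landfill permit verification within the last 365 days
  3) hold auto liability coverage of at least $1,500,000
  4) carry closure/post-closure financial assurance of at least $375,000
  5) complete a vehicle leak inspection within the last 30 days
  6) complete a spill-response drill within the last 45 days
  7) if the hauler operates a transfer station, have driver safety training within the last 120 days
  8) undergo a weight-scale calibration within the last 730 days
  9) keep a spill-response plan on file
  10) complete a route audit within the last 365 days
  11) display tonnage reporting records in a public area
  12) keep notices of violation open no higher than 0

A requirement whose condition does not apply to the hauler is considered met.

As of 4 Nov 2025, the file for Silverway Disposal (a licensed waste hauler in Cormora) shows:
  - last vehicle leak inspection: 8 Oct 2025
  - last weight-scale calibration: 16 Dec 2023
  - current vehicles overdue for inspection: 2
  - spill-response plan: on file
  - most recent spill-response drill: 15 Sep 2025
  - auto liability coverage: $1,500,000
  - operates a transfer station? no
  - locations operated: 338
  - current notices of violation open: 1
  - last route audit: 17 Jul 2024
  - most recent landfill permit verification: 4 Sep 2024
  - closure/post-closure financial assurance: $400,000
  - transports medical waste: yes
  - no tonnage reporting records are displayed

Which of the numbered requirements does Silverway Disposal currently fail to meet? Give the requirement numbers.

1. condition 'transports medical waste' holds; vehicles overdue for inspection 2 > 0 → not met
2. landfill permit verification 426 days ago vs limit 365 → not met
3. auto liability coverage $1,500,000 ≥ $1,500,000 → met
4. closure/post-closure financial assurance $400,000 ≥ $375,000 → met
5. vehicle leak inspection 27 days ago vs limit 30 → met
6. spill-response drill 50 days ago vs limit 45 → not met
7. condition 'operates a transfer station' does not hold → requirement n/a → met
8. weight-scale calibration 689 days ago vs limit 730 → met
9. spill-response plan present → met
10. route audit 475 days ago vs limit 365 → not met
11. tonnage reporting records absent → not met
12. notices of violation open 1 > 0 → not met
Not met: 1, 2, 6, 10, 11, 12

1, 2, 6, 10, 11, 12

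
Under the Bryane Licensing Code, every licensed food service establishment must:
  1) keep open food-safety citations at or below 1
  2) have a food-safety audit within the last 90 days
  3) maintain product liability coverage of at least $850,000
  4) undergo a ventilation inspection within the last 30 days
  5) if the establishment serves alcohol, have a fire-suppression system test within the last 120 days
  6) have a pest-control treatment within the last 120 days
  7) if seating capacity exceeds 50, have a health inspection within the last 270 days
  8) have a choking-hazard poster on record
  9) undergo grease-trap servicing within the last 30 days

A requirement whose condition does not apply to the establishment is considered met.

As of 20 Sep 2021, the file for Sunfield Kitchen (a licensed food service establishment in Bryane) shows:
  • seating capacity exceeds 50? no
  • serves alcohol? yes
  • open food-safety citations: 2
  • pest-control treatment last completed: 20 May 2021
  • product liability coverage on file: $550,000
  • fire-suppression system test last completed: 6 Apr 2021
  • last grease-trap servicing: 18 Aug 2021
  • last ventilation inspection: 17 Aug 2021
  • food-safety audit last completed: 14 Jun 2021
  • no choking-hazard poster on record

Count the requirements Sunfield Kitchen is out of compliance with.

8

1. open food-safety citations 2 > 1 → not met
2. food-safety audit 98 days ago vs limit 90 → not met
3. product liability coverage $550,000 < $850,000 → not met
4. ventilation inspection 34 days ago vs limit 30 → not met
5. condition 'serves alcohol' holds; fire-suppression system test 167 days ago vs limit 120 → not met
6. pest-control treatment 123 days ago vs limit 120 → not met
7. condition 'seating capacity exceeds 50' does not hold → requirement n/a → met
8. choking-hazard poster absent → not met
9. grease-trap servicing 33 days ago vs limit 30 → not met
Not met: 8 of 9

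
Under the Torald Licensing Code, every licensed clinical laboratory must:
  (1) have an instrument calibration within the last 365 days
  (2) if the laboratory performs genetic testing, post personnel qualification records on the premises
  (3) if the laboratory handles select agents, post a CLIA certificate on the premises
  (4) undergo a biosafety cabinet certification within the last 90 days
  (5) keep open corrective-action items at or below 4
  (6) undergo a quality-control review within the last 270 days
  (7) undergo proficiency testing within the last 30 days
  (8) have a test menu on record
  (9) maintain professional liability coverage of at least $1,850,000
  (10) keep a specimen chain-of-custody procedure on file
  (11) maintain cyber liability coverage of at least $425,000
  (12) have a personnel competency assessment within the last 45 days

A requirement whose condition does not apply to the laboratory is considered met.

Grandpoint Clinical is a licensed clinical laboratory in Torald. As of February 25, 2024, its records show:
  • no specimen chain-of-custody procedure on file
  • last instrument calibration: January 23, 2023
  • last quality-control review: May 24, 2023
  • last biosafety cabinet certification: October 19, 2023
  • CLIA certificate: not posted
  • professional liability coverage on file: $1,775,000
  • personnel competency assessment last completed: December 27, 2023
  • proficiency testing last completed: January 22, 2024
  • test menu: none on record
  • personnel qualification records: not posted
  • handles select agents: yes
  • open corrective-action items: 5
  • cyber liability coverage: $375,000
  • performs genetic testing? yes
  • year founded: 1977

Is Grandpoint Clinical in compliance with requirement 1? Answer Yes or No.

1. instrument calibration 398 days ago vs limit 365 → not met

No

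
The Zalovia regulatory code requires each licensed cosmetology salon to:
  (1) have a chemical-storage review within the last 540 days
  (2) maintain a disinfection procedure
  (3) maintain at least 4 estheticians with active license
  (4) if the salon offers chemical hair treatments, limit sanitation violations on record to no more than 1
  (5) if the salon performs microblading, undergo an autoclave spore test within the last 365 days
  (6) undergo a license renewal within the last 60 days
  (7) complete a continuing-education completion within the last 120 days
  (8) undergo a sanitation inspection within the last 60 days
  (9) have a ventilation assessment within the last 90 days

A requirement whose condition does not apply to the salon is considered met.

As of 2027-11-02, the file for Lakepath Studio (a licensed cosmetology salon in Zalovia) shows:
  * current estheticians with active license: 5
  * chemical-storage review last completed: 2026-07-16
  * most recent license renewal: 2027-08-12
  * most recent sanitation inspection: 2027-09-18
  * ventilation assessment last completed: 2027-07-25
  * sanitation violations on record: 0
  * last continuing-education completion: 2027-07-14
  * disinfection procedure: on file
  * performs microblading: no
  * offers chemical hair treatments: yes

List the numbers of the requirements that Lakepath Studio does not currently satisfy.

1. chemical-storage review 474 days ago vs limit 540 → met
2. disinfection procedure present → met
3. estheticians with active license 5 ≥ 4 → met
4. condition 'offers chemical hair treatments' holds; sanitation violations on record 0 ≤ 1 → met
5. condition 'performs microblading' does not hold → requirement n/a → met
6. license renewal 82 days ago vs limit 60 → not met
7. continuing-education completion 111 days ago vs limit 120 → met
8. sanitation inspection 45 days ago vs limit 60 → met
9. ventilation assessment 100 days ago vs limit 90 → not met
Not met: 6, 9

6, 9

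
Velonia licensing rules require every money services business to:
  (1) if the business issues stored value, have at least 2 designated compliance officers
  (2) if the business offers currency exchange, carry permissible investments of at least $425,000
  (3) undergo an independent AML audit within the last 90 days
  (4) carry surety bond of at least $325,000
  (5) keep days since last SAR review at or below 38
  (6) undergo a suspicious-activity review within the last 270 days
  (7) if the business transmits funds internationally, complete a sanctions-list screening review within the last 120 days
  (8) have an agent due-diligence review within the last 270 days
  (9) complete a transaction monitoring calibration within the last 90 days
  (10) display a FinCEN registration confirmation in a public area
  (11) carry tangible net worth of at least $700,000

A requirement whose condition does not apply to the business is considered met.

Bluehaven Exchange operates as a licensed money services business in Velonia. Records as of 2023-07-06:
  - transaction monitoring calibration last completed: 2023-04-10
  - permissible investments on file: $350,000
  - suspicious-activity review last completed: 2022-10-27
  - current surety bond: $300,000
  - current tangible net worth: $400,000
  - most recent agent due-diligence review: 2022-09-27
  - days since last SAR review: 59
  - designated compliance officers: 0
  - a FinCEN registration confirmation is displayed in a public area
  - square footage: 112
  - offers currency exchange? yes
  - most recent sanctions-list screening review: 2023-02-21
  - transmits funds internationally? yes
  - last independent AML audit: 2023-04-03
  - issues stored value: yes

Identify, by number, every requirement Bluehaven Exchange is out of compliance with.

1. condition 'issues stored value' holds; designated compliance officers 0 < 2 → not met
2. condition 'offers currency exchange' holds; permissible investments $350,000 < $425,000 → not met
3. independent AML audit 94 days ago vs limit 90 → not met
4. surety bond $300,000 < $325,000 → not met
5. days since last SAR review 59 > 38 → not met
6. suspicious-activity review 252 days ago vs limit 270 → met
7. condition 'transmits funds internationally' holds; sanctions-list screening review 135 days ago vs limit 120 → not met
8. agent due-diligence review 282 days ago vs limit 270 → not met
9. transaction monitoring calibration 87 days ago vs limit 90 → met
10. FinCEN registration confirmation present → met
11. tangible net worth $400,000 < $700,000 → not met
Not met: 1, 2, 3, 4, 5, 7, 8, 11

1, 2, 3, 4, 5, 7, 8, 11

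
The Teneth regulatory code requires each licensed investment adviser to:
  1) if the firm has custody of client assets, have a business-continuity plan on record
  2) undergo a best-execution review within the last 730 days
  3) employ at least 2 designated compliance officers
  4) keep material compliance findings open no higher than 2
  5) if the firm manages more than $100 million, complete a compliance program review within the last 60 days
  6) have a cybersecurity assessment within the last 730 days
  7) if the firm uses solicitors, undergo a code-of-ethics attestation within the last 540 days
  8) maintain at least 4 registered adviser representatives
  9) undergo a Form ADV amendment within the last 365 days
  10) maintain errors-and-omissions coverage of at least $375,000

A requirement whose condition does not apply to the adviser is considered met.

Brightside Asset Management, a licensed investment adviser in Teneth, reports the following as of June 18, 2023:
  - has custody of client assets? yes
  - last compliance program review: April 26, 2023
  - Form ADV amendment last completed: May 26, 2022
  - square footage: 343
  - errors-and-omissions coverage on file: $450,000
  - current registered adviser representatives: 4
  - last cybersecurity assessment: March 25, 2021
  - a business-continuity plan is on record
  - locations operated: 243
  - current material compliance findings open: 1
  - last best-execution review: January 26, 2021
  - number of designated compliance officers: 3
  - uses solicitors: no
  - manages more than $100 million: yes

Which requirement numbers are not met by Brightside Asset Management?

1. condition 'has custody of client assets' holds; business-continuity plan present → met
2. best-execution review 873 days ago vs limit 730 → not met
3. designated compliance officers 3 ≥ 2 → met
4. material compliance findings open 1 ≤ 2 → met
5. condition 'manages more than $100 million' holds; compliance program review 53 days ago vs limit 60 → met
6. cybersecurity assessment 815 days ago vs limit 730 → not met
7. condition 'uses solicitors' does not hold → requirement n/a → met
8. registered adviser representatives 4 ≥ 4 → met
9. Form ADV amendment 388 days ago vs limit 365 → not met
10. errors-and-omissions coverage $450,000 ≥ $375,000 → met
Not met: 2, 6, 9

2, 6, 9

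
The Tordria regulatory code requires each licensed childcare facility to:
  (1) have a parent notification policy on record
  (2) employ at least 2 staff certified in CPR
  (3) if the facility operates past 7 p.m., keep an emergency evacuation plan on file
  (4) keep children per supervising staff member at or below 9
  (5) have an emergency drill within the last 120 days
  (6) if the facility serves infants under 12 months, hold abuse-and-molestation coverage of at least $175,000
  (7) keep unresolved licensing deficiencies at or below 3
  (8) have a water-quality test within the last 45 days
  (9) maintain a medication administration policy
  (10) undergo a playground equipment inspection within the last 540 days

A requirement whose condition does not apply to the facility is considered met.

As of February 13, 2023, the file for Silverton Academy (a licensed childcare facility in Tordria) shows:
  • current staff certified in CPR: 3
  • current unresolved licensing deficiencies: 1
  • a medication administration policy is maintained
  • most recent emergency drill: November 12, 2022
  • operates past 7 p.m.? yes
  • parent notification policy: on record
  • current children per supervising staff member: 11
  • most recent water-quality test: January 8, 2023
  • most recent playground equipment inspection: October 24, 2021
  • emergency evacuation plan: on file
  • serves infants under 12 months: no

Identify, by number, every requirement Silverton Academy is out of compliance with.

4

1. parent notification policy present → met
2. staff certified in CPR 3 ≥ 2 → met
3. condition 'operates past 7 p.m.' holds; emergency evacuation plan present → met
4. children per supervising staff member 11 > 9 → not met
5. emergency drill 93 days ago vs limit 120 → met
6. condition 'serves infants under 12 months' does not hold → requirement n/a → met
7. unresolved licensing deficiencies 1 ≤ 3 → met
8. water-quality test 36 days ago vs limit 45 → met
9. medication administration policy present → met
10. playground equipment inspection 477 days ago vs limit 540 → met
Not met: 4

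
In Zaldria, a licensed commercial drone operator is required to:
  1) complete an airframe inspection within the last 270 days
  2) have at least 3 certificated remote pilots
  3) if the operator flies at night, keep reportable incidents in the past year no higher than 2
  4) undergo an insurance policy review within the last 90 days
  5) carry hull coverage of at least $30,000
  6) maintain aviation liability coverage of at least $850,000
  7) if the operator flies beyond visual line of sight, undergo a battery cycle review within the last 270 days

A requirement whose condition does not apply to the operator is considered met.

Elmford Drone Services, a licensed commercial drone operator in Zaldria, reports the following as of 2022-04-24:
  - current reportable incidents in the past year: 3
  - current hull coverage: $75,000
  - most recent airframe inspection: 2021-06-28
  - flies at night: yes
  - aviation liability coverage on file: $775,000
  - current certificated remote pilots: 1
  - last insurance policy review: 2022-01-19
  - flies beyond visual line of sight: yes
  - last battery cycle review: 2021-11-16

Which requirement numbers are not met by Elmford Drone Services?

1. airframe inspection 300 days ago vs limit 270 → not met
2. certificated remote pilots 1 < 3 → not met
3. condition 'flies at night' holds; reportable incidents in the past year 3 > 2 → not met
4. insurance policy review 95 days ago vs limit 90 → not met
5. hull coverage $75,000 ≥ $30,000 → met
6. aviation liability coverage $775,000 < $850,000 → not met
7. condition 'flies beyond visual line of sight' holds; battery cycle review 159 days ago vs limit 270 → met
Not met: 1, 2, 3, 4, 6

1, 2, 3, 4, 6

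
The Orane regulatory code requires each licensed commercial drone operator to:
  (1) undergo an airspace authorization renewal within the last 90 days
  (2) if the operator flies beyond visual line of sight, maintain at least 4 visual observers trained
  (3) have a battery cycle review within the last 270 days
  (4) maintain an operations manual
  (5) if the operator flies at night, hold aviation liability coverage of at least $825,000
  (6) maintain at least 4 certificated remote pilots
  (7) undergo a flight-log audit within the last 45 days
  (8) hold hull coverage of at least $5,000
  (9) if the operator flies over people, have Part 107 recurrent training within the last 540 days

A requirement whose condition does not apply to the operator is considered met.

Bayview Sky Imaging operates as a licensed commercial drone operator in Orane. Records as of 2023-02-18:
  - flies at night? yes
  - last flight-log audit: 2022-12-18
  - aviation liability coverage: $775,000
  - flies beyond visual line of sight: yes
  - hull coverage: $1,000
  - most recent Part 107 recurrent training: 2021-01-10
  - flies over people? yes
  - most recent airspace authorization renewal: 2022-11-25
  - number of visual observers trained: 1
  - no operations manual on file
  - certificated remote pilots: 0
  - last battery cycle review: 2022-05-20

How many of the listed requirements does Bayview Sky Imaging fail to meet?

8

1. airspace authorization renewal 85 days ago vs limit 90 → met
2. condition 'flies beyond visual line of sight' holds; visual observers trained 1 < 4 → not met
3. battery cycle review 274 days ago vs limit 270 → not met
4. operations manual absent → not met
5. condition 'flies at night' holds; aviation liability coverage $775,000 < $825,000 → not met
6. certificated remote pilots 0 < 4 → not met
7. flight-log audit 62 days ago vs limit 45 → not met
8. hull coverage $1,000 < $5,000 → not met
9. condition 'flies over people' holds; Part 107 recurrent training 769 days ago vs limit 540 → not met
Not met: 8 of 9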